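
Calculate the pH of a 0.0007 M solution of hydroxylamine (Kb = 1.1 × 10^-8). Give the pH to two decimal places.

NH2OH + H2O ⇌ NH3OH+ + OH-
From the ICE table, Kb = x²/(0.0007 − x) = 1.1 × 10^-8.
Neglecting x in the denominator: x = √(1.1 × 10^-8 × 0.0007) = 2.77 × 10^-6 M
(x/C₀ = 0.4% < 5%, so the approximation holds.)
pOH = 5.56, so pH = 14.00 − pOH = 8.44

pH = 8.44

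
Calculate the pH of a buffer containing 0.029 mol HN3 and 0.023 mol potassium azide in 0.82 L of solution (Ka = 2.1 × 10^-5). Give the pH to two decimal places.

pH = 4.58

pKa = −log(2.1 × 10^-5) = 4.678
pH = pKa + log([A⁻]/[HA]) = 4.678 + log(0.023/0.029)
pH = 4.678 + (-0.101) = 4.58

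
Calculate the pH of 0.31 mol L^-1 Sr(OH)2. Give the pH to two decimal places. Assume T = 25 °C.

Sr(OH)2 is a strong base (each formula unit releases 2 OH-); [OH-] = 0.62 M.
pOH = -log(0.62) = 0.21
pH = 14.00 - 0.21 = 13.79

pH = 13.79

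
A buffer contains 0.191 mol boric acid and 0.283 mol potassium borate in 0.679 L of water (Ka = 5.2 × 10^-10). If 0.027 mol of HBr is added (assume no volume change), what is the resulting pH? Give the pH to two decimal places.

pH = 9.35

After neutralization: n(B(OH)3) = 0.218 mol, n(B(OH)4-) = 0.256 mol.
pKa = −log(5.2 × 10^-10) = 9.284
Henderson–Hasselbalch with mole ratio 0.256/0.218: pH = 9.284 + (+0.070)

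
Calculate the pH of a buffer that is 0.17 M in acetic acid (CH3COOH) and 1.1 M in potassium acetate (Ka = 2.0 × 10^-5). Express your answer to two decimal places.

pH = 5.51

pKa = −log(2.0 × 10^-5) = 4.699
Using pH = pKa + log([base]/[acid]) with [base]/[acid] = 1.1/0.17:
pH = 4.699 + (+0.811) = 5.51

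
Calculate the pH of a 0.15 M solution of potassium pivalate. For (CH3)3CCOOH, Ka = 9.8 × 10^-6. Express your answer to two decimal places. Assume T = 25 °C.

(CH3)3CCOO- is the conjugate base of the weak acid (CH3)3CCOOH.
Kb = Kw/Ka = 1.0×10^-14 / 9.8 × 10^-6 = 1.02 × 10^-9
Kb = x²/(0.15 − x) = 1.02 × 10^-9
Since Kb ≪ C₀, x ≈ √(Kb·C₀) = 1.24 × 10^-5 M.
(x/C₀ = 0.0082% < 5%, so the approximation holds.)
pOH = −log(1.24 × 10^-5) = 4.91; pH = 14.00 − 4.91 = 9.09

pH = 9.09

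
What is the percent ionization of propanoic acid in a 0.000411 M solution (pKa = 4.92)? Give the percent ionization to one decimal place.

15.7%

CH3CH2COOH ⇌ CH3CH2COO- + H+; let x = [H+] at equilibrium.
Ka = 10^(−4.92) = 1.20 × 10^-5
Ka = x²/(C₀ − x); solving the quadratic gives x = 6.45 × 10^-5 M.
Fraction ionized = 6.45 × 10^-5 / 0.000411 = 0.1569 → 15.7%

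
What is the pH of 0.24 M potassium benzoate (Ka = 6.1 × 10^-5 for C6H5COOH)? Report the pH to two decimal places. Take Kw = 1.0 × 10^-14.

C6H5COO- is the conjugate base of the weak acid C6H5COOH.
Kb = Kw/Ka = 1.0×10^-14 / 6.1 × 10^-5 = 1.64 × 10^-10
Kb = x²/(0.24 − x) = 1.64 × 10^-10
Assume x ≪ 0.24: x ≈ √(1.64 × 10^-10 × 0.24) = 6.27 × 10^-6 M
Check: 0.0026% ionized — well under 5%, approximation valid.
pOH = 5.20, so pH = 14.00 − pOH = 8.80

pH = 8.80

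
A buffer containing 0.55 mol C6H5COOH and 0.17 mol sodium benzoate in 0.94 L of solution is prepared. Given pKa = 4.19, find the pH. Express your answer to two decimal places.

pH = 3.68

Henderson–Hasselbalch: pH = pKa + log([C6H5COO-]/[C6H5COOH]) = 4.19 + log(0.17/0.55)
pH = 4.19 + (-0.510) = 3.68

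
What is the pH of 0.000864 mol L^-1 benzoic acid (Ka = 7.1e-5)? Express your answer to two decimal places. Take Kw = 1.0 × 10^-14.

C6H5COOH ⇌ C6H5COO- + H+
Ka = [H+]²/(0.000864 − [H+]) = 7.1 × 10^-5
The 5% rule fails; solving [H+]² + Ka·[H+] − Ka·C₀ = 0 exactly:
[H+] = [−7.1e-05 + √(7.1e-05² + 2.45e-07)]/2 = 2.15 × 10^-4 M
pH = −log(2.15 × 10^-4) = 3.67

pH = 3.67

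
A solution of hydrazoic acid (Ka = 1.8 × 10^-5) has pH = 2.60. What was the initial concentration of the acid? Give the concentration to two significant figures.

[H+] = 10^(-2.60) = 2.51 × 10^-3 M = x
Ka = x²/(C₀ − x) ⇒ C₀ = x + x²/Ka
C₀ = 2.51 × 10^-3 + (2.51 × 10^-3)²/(1.8 × 10^-5) = 3.53 × 10^-1 M

C₀ = 3.5 × 10^-1 M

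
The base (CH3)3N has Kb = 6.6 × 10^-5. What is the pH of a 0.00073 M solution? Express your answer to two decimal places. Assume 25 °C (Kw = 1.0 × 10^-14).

(CH3)3N + H2O ⇌ (CH3)3NH+ + OH-
From the ICE table, Kb = x²/(0.00073 − x) = 6.6 × 10^-5.
x is not negligible relative to C₀; solve x² + 6.6e-05·x − 4.82e-08 = 0.
x = [−6.6e-05 + √(6.6e-05² + 1.93e-07)]/2 = 1.89 × 10^-4 M
pOH = −log(1.89 × 10^-4) = 3.72; pH = 14.00 − 3.72 = 10.28

pH = 10.28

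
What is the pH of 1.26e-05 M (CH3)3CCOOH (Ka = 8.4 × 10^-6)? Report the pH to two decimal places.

(CH3)3CCOOH ⇌ (CH3)3CCOO- + H+
From the ICE table, Ka = [H+]²/(1.26e-05 − [H+]) = 8.4 × 10^-6.
The 5% rule fails; solving [H+]² + Ka·[H+] − Ka·C₀ = 0 exactly:
[H+] = (−Ka + √(Ka² + 4·Ka·C₀))/2 = 6.91 × 10^-6 M
pH = −log(6.91 × 10^-6) = 5.16

pH = 5.16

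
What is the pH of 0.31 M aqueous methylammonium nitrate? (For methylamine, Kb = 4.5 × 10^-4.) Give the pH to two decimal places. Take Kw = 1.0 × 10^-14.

pH = 5.58

CH3NH3+ is the conjugate acid of the weak base CH3NH2.
Ka = Kw/Kb = 1.0×10^-14 / 4.5 × 10^-4 = 2.22 × 10^-11
From the ICE table, Ka = x²/(0.31 − x) = 2.22 × 10^-11.
Neglecting x in the denominator: x = √(2.22 × 10^-11 × 0.31) = 2.62 × 10^-6 M
pH = −log(2.62 × 10^-6) = 5.58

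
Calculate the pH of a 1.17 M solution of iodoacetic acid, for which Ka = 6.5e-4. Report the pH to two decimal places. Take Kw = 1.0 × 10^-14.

ICH2COOH ⇌ ICH2COO- + H+
Ka = [H+]²/(1.17 − [H+]) = 6.5 × 10^-4
Since Ka ≪ C₀, [H+] ≈ √(Ka·C₀) = 2.76 × 10^-2 M.
Check: 2.4% ionized — well under 5%, approximation valid.
pH = −log(2.76 × 10^-2) = 1.56

pH = 1.56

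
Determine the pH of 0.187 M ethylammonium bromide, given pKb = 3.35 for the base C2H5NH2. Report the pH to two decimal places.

pH = 5.69

C2H5NH3+ is the conjugate acid of the weak base C2H5NH2.
Kb = 10^(−3.35) = 4.47 × 10^-4
Ka = Kw/Kb = 1.0×10^-14 / 4.47 × 10^-4 = 2.24 × 10^-11
Ka = [H+]²/(0.187 − [H+]) = 2.24 × 10^-11
Assume [H+] ≪ 0.187: [H+] ≈ √(2.24 × 10^-11 × 0.187) = 2.05 × 10^-6 M
Check: 0.0011% ionized — well under 5%, approximation valid.
pH = −log[H+] = −log(2.05 × 10^-6) = 5.69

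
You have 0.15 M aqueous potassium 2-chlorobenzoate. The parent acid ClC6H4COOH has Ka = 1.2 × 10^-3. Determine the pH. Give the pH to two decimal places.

ClC6H4COO- is the conjugate base of the weak acid ClC6H4COOH.
Kb = Kw/Ka = 1.0×10^-14 / 1.2 × 10^-3 = 8.33 × 10^-12
Let x = [OH-] at equilibrium. Kb = x²/(0.15 − x).
Assume x ≪ 0.15: x ≈ √(8.33 × 10^-12 × 0.15) = 1.12 × 10^-6 M
pOH = −log(1.12 × 10^-6) = 5.95; pH = 14.00 − 5.95 = 8.05

pH = 8.05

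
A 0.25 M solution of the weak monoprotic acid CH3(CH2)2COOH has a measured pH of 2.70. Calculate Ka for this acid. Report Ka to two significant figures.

[H+] = 10^(-2.70) = 2.00 × 10^-3 M
At equilibrium [HA] = 0.25 − 2.00 × 10^-3 = 2.48 × 10^-1 M
Ka = [H+][A-]/[HA] = (2.00 × 10^-3)² / 2.48 × 10^-1 = 1.6 × 10^-5

Ka = 1.6 × 10^-5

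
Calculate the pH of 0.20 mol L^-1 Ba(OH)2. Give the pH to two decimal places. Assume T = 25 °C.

pH = 13.60

Ba(OH)2 is a strong base (each formula unit releases 2 OH-); [OH-] = 0.4 M.
pOH = -log(0.4) = 0.40
pH = 14.00 - 0.40 = 13.60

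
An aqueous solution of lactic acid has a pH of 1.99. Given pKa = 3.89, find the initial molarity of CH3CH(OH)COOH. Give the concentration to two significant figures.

C₀ = 8.2 × 10^-1 M

[H+] = 10^(-1.99) = 1.02 × 10^-2 M = x
Ka = 10^(−3.89) = 1.29 × 10^-4
Ka = x²/(C₀ − x) ⇒ C₀ = x + x²/Ka
C₀ = 1.02 × 10^-2 + (1.02 × 10^-2)²/(1.29 × 10^-4) = 8.17 × 10^-1 M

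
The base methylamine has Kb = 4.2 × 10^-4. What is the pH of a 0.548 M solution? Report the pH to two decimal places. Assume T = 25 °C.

CH3NH2 + H2O ⇌ CH3NH3+ + OH-
From the ICE table, Kb = x²/(0.548 − x) = 4.2 × 10^-4.
Neglecting x in the denominator: x = √(4.2 × 10^-4 × 0.548) = 1.52 × 10^-2 M
(x/C₀ = 2.8% < 5%, so the approximation holds.)
pOH = 1.82, so pH = 14.00 − pOH = 12.18

pH = 12.18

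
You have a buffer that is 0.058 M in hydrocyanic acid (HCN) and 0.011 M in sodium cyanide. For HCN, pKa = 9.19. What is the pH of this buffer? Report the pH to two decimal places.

pH = 8.47

Using pH = pKa + log([base]/[acid]) with [base]/[acid] = 0.011/0.058:
pH = 9.19 + (-0.722) = 8.47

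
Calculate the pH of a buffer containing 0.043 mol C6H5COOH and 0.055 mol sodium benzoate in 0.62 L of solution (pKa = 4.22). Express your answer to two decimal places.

pH = 4.33

pH = pKa + log([A⁻]/[HA]) = 4.22 + log(0.055/0.043)
pH = 4.22 + (+0.107) = 4.33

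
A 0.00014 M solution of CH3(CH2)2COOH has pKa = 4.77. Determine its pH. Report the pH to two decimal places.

pH = 4.39

CH3(CH2)2COOH ⇌ CH3(CH2)2COO- + H+
Ka = 10^(−4.77) = 1.70 × 10^-5
From the ICE table, Ka = [H+]²/(0.00014 − [H+]) = 1.70 × 10^-5.
The 5% rule fails; solving [H+]² + Ka·[H+] − Ka·C₀ = 0 exactly:
[H+] = (−Ka + √(Ka² + 4·Ka·C₀))/2 = 4.10 × 10^-5 M
pH = −log[H+] = −log(4.10 × 10^-5) = 4.39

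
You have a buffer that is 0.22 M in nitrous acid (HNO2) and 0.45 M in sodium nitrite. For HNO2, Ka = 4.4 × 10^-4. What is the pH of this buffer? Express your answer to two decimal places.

pKa = −log(4.4 × 10^-4) = 3.357
Using pH = pKa + log([base]/[acid]) with [base]/[acid] = 0.45/0.22:
pH = 3.357 + (+0.311) = 3.67

pH = 3.67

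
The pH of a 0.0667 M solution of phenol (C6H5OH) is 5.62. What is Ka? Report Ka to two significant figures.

[H+] = 10^(-5.62) = 2.40 × 10^-6 M
At equilibrium [HA] = 0.0667 − 2.40 × 10^-6 = 6.67 × 10^-2 M
Ka = [H+][A-]/[HA] = (2.40 × 10^-6)² / 6.67 × 10^-2 = 8.6 × 10^-11

Ka = 8.6 × 10^-11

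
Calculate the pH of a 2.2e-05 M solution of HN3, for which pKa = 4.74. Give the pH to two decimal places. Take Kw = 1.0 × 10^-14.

pH = 4.89

HN3 ⇌ N3- + H+
Ka = 10^(−4.74) = 1.82 × 10^-5
From the ICE table, Ka = x²/(2.2e-05 − x) = 1.82 × 10^-5.
The 5% rule fails; solving x² + Ka·x − Ka·C₀ = 0 exactly:
x = (−Ka + √(Ka² + 4·Ka·C₀))/2 = 1.29 × 10^-5 M
pH = −log[H+] = −log(1.29 × 10^-5) = 4.89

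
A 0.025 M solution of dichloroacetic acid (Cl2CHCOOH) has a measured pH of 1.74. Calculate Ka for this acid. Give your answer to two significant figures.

Ka = 4.9 × 10^-2

[H+] = 10^(-1.74) = 1.82 × 10^-2 M
At equilibrium [HA] = 0.025 − 1.82 × 10^-2 = 6.80 × 10^-3 M
Ka = [H+][A-]/[HA] = (1.82 × 10^-2)² / 6.80 × 10^-3 = 4.9 × 10^-2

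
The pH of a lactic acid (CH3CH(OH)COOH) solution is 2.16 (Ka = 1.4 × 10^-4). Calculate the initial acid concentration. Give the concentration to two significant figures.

[H+] = 10^(-2.16) = 6.92 × 10^-3 M = x
Ka = x²/(C₀ − x) ⇒ C₀ = x + x²/Ka
C₀ = 6.92 × 10^-3 + (6.92 × 10^-3)²/(1.4 × 10^-4) = 3.49 × 10^-1 M

C₀ = 3.5 × 10^-1 M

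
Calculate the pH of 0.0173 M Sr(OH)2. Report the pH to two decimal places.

pH = 12.54

Sr(OH)2 is a strong base (each formula unit releases 2 OH-); [OH-] = 0.0346 M.
pOH = -log(0.0346) = 1.46
pH = 14.00 - 1.46 = 12.54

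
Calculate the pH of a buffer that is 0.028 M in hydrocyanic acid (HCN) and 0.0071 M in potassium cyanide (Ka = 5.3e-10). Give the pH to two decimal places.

pH = 8.68

pKa = −log(5.3 × 10^-10) = 9.276
Henderson–Hasselbalch: pH = pKa + log([CN-]/[HCN]) = 9.276 + log(0.0071/0.028)
pH = 9.276 + (-0.596) = 8.68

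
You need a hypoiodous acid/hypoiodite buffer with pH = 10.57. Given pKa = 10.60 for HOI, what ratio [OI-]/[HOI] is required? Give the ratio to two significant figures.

ratio = 0.93

pH = pKa + log(r) ⇒ log(r) = 10.57 − 10.60 = -0.03
r = [OI-]/[HOI] = 10^(-0.03) = 0.933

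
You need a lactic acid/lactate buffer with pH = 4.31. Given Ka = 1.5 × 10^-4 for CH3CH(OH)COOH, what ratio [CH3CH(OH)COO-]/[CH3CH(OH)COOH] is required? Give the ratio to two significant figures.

ratio = 3.1

pKa = -log(1.5 × 10^-4) = 3.824
pH = pKa + log(r) ⇒ log(r) = 4.31 − 3.824 = +0.486
r = [CH3CH(OH)COO-]/[CH3CH(OH)COOH] = 10^(+0.486) = 3.06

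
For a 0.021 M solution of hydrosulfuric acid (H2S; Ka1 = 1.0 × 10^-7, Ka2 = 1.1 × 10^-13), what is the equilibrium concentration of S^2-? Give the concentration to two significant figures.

1.1 × 10^-13 M

First ionization gives [H+] ≈ [HS-] = 4.58 × 10^-5 M.
Second step: Ka2 = [H+][S^2-]/[HS-] ≈ [S^2-] (since [H+] ≈ [HS-]).
So [S^2-] ≈ Ka2.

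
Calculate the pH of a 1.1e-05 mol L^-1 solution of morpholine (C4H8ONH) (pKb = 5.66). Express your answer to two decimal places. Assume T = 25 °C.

C4H8ONH + H2O ⇌ C4H8ONH2+ + OH-
Kb = 10^(−5.66) = 2.19 × 10^-6
Kb = [OH-]²/(1.1e-05 − [OH-]) = 2.19 × 10^-6
The 5% rule fails; solving [OH-]² + Kb·[OH-] − Kb·C₀ = 0 exactly:
[OH-] = (−Kb + √(Kb² + 4·Kb·C₀))/2 = 3.93 × 10^-6 M
pOH = −log(3.93 × 10^-6) = 5.41; pH = 14.00 − 5.41 = 8.59

pH = 8.59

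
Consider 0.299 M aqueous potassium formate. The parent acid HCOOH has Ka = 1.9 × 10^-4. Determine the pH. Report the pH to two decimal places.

HCOO- is the conjugate base of the weak acid HCOOH.
Kb = Kw/Ka = 1.0×10^-14 / 1.9 × 10^-4 = 5.26 × 10^-11
From the ICE table, Kb = x²/(0.299 − x) = 5.26 × 10^-11.
Assume x ≪ 0.299: x ≈ √(5.26 × 10^-11 × 0.299) = 3.97 × 10^-6 M
(x/C₀ = 0.0013% < 5%, so the approximation holds.)
pOH = −log(3.97 × 10^-6) = 5.40; pH = 14.00 − 5.40 = 8.60

pH = 8.60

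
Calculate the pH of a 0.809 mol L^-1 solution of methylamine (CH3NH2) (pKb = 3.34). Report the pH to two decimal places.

CH3NH2 + H2O ⇌ CH3NH3+ + OH-
Kb = 10^(−3.34) = 4.57 × 10^-4
Kb = x²/(0.809 − x) = 4.57 × 10^-4
Since Kb ≪ C₀, x ≈ √(Kb·C₀) = 1.92 × 10^-2 M.
(x/C₀ = 2.4% < 5%, so the approximation holds.)
pOH = 1.72, so pH = 14.00 − pOH = 12.28

pH = 12.28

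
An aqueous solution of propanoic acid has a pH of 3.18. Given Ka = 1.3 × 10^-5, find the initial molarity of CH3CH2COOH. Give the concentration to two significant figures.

[H+] = 10^(-3.18) = 6.61 × 10^-4 M = x
Ka = x²/(C₀ − x) ⇒ C₀ = x + x²/Ka
C₀ = 6.61 × 10^-4 + (6.61 × 10^-4)²/(1.3 × 10^-5) = 3.43 × 10^-2 M

C₀ = 3.4 × 10^-2 M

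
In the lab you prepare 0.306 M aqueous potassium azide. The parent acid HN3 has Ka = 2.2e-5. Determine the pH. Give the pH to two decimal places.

N3- is the conjugate base of the weak acid HN3.
Kb = Kw/Ka = 1.0×10^-14 / 2.2 × 10^-5 = 4.55 × 10^-10
From the ICE table, Kb = [OH-]²/(0.306 − [OH-]) = 4.55 × 10^-10.
Since Kb ≪ C₀, [OH-] ≈ √(Kb·C₀) = 1.18 × 10^-5 M.
Check: 0.0039% ionized — well under 5%, approximation valid.
pOH = −log(1.18 × 10^-5) = 4.93; pH = 14.00 − 4.93 = 9.07

pH = 9.07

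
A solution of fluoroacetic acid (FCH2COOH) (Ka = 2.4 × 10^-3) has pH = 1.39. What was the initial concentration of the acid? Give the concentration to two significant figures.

[H+] = 10^(-1.39) = 4.07 × 10^-2 M = x
Ka = x²/(C₀ − x) ⇒ C₀ = x + x²/Ka
C₀ = 4.07 × 10^-2 + (4.07 × 10^-2)²/(2.4 × 10^-3) = 7.31 × 10^-1 M

C₀ = 7.3 × 10^-1 M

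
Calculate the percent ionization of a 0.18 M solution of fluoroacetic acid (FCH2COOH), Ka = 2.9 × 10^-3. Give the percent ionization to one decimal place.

FCH2COOH ⇌ FCH2COO- + H+; let x = [H+] at equilibrium.
Ka = x²/(C₀ − x); solving the quadratic gives x = 2.14 × 10^-2 M.
Fraction ionized = 2.14 × 10^-2 / 0.18 = 0.1189 → 11.9%

11.9%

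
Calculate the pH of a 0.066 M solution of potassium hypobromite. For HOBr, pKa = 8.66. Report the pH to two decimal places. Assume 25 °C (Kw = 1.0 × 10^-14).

pH = 10.74

OBr- is the conjugate base of the weak acid HOBr.
Ka = 10^(−8.66) = 2.19 × 10^-9
Kb = Kw/Ka = 1.0×10^-14 / 2.19 × 10^-9 = 4.57 × 10^-6
Let x = [OH-] at equilibrium. Kb = x²/(0.066 − x).
Neglecting x in the denominator: x = √(4.57 × 10^-6 × 0.066) = 5.49 × 10^-4 M
pOH = −log(5.49 × 10^-4) = 3.26; pH = 14.00 − 3.26 = 10.74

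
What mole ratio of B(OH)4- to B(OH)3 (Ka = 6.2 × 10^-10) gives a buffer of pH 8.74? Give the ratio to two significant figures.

pKa = -log(6.2 × 10^-10) = 9.208
pH = pKa + log(r) ⇒ log(r) = 8.74 − 9.208 = -0.468
r = [B(OH)4-]/[B(OH)3] = 10^(-0.468) = 0.34

ratio = 0.34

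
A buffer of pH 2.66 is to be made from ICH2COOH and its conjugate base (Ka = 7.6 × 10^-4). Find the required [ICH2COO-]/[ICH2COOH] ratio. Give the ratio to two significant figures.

pKa = -log(7.6 × 10^-4) = 3.119
pH = pKa + log(r) ⇒ log(r) = 2.66 − 3.119 = -0.459
r = [ICH2COO-]/[ICH2COOH] = 10^(-0.459) = 0.348

ratio = 0.35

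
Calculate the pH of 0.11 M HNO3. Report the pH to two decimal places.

pH = 0.96

HNO3 is a strong acid and dissociates completely, so [H+] = 0.11 M.
pH = -log(0.11) = 0.96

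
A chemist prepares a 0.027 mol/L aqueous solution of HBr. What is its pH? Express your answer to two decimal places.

HBr is a strong acid and dissociates completely, so [H+] = 0.027 M.
pH = -log(0.027) = 1.57

pH = 1.57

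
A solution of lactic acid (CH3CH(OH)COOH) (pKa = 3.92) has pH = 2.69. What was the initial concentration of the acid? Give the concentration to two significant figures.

C₀ = 3.7 × 10^-2 M

[H+] = 10^(-2.69) = 2.04 × 10^-3 M = x
Ka = 10^(−3.92) = 1.20 × 10^-4
Ka = x²/(C₀ − x) ⇒ C₀ = x + x²/Ka
C₀ = 2.04 × 10^-3 + (2.04 × 10^-3)²/(1.20 × 10^-4) = 3.67 × 10^-2 M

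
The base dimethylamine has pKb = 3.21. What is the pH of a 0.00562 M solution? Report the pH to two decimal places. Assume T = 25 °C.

pH = 11.20

(CH3)2NH + H2O ⇌ (CH3)2NH2+ + OH-
Kb = 10^(−3.21) = 6.17 × 10^-4
From the ICE table, Kb = x²/(0.00562 − x) = 6.17 × 10^-4.
x is not negligible relative to C₀; solve x² + 0.000617·x − 3.47e-06 = 0.
x = (−Kb + √(Kb² + 4·Kb·C₀))/2 = 1.58 × 10^-3 M
pOH = 2.80, so pH = 14.00 − pOH = 11.20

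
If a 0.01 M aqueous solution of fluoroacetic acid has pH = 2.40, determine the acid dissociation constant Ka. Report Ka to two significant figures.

[H+] = 10^(-2.40) = 3.98 × 10^-3 M
At equilibrium [HA] = 0.01 − 3.98 × 10^-3 = 6.02 × 10^-3 M
Ka = [H+][A-]/[HA] = (3.98 × 10^-3)² / 6.02 × 10^-3 = 2.6 × 10^-3

Ka = 2.6 × 10^-3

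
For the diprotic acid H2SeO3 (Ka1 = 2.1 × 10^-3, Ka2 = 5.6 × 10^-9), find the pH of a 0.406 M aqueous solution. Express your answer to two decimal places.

Since Ka1 ≫ Ka2, the first ionization dominates [H+].
Ka1 = x²/(0.406 − x) = 2.1 × 10^-3
Solving the quadratic: x = (−Ka1 + √(Ka1² + 4·Ka1·C₀))/2 = 2.82 × 10^-2 M
pH = −log(2.82 × 10^-2) = 1.55

pH = 1.55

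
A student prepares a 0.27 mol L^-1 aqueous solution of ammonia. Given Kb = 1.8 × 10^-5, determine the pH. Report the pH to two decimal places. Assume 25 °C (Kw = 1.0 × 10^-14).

pH = 11.34

NH3 + H2O ⇌ NH4+ + OH-
From the ICE table, Kb = [OH-]²/(0.27 − [OH-]) = 1.8 × 10^-5.
Assume [OH-] ≪ 0.27: [OH-] ≈ √(1.8 × 10^-5 × 0.27) = 2.20 × 10^-3 M
pOH = −log(2.20 × 10^-3) = 2.66; pH = 14.00 − 2.66 = 11.34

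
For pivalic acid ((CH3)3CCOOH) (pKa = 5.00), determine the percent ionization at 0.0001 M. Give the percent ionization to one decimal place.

(CH3)3CCOOH ⇌ (CH3)3CCOO- + H+; let x = [H+] at equilibrium.
Ka = 10^(−5.00) = 1.00 × 10^-5
Ka = x²/(C₀ − x); solving the quadratic gives x = 2.70 × 10^-5 M.
Fraction ionized = 2.70 × 10^-5 / 0.0001 = 0.2700 → 27.0%

27.0%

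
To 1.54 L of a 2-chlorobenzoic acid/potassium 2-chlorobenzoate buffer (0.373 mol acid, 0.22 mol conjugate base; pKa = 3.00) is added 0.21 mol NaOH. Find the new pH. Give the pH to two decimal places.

After neutralization: n(ClC6H4COOH) = 0.163 mol, n(ClC6H4COO-) = 0.43 mol.
Henderson–Hasselbalch with mole ratio 0.43/0.163: pH = 3.00 + (+0.421)

pH = 3.42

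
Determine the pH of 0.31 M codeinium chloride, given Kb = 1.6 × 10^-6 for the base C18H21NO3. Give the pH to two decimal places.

C18H22NO3+ is the conjugate acid of the weak base C18H21NO3.
Ka = Kw/Kb = 1.0×10^-14 / 1.6 × 10^-6 = 6.25 × 10^-9
Let x = [H+] at equilibrium. Ka = x²/(0.31 − x).
Since Ka ≪ C₀, x ≈ √(Ka·C₀) = 4.40 × 10^-5 M.
pH = −log(4.40 × 10^-5) = 4.36

pH = 4.36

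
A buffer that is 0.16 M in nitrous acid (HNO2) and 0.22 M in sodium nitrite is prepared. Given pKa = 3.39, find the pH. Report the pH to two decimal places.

Using pH = pKa + log([base]/[acid]) with [base]/[acid] = 0.22/0.16:
pH = 3.39 + (+0.138) = 3.53

pH = 3.53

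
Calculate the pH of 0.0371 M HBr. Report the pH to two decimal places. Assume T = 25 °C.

HBr is a strong acid and dissociates completely, so [H+] = 0.0371 M.
pH = -log(0.0371) = 1.43

pH = 1.43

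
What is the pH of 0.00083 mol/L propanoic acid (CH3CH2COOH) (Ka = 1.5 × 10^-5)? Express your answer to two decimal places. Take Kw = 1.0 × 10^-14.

pH = 3.98

CH3CH2COOH ⇌ CH3CH2COO- + H+
Ka = [H+]²/(0.00083 − [H+]) = 1.5 × 10^-5
The 5% rule fails; solving [H+]² + Ka·[H+] − Ka·C₀ = 0 exactly:
[H+] = [−1.5e-05 + √(1.5e-05² + 4.98e-08)]/2 = 1.04 × 10^-4 M
pH = −log(1.04 × 10^-4) = 3.98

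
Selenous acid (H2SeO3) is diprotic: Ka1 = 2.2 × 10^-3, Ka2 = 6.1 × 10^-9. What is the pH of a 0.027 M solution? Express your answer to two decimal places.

Since Ka1 ≫ Ka2, the first ionization dominates [H+].
Ka1 = x²/(0.027 − x) = 2.2 × 10^-3
Solving the quadratic: x = (−Ka1 + √(Ka1² + 4·Ka1·C₀))/2 = 6.69 × 10^-3 M
pH = −log(6.69 × 10^-3) = 2.17

pH = 2.17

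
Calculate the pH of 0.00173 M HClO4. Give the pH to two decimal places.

pH = 2.76

HClO4 is a strong acid and dissociates completely, so [H+] = 0.00173 M.
pH = -log(0.00173) = 2.76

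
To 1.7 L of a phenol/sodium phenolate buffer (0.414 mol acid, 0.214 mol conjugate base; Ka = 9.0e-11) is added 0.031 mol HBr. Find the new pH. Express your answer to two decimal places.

Added H+ converts C6H5O- to C6H5OH: C6H5OH → 0.445 mol, C6H5O- → 0.183 mol.
pKa = −log(9.0 × 10^-11) = 10.046
pH = pKa + log(n_C6H5O-/n_C6H5OH) = 10.046 + log(0.183/0.445) = 10.046 + (-0.386)

pH = 9.66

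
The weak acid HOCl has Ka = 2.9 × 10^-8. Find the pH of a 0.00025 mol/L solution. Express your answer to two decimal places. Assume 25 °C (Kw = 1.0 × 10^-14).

HOCl ⇌ OCl- + H+
From the ICE table, Ka = [H+]²/(0.00025 − [H+]) = 2.9 × 10^-8.
Since Ka ≪ C₀, [H+] ≈ √(Ka·C₀) = 2.69 × 10^-6 M.
Check: 1.1% ionized — well under 5%, approximation valid.
pH = −log[H+] = −log(2.69 × 10^-6) = 5.57

pH = 5.57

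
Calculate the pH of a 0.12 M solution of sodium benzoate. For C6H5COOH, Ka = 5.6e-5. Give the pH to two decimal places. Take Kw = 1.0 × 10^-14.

C6H5COO- is the conjugate base of the weak acid C6H5COOH.
Kb = Kw/Ka = 1.0×10^-14 / 5.6 × 10^-5 = 1.79 × 10^-10
From the ICE table, Kb = x²/(0.12 − x) = 1.79 × 10^-10.
Neglecting x in the denominator: x = √(1.79 × 10^-10 × 0.12) = 4.63 × 10^-6 M
Check: 0.0039% ionized — well under 5%, approximation valid.
pOH = −log(4.63 × 10^-6) = 5.33; pH = 14.00 − 5.33 = 8.67

pH = 8.67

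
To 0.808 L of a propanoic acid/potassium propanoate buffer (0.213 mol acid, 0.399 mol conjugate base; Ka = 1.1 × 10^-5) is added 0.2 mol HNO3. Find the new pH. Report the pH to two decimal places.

Added H+ converts CH3CH2COO- to CH3CH2COOH: CH3CH2COOH → 0.413 mol, CH3CH2COO- → 0.199 mol.
pKa = −log(1.1 × 10^-5) = 4.959
Henderson–Hasselbalch with mole ratio 0.199/0.413: pH = 4.959 + (-0.317)

pH = 4.64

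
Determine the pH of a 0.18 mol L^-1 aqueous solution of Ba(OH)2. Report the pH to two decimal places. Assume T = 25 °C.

Ba(OH)2 is a strong base (each formula unit releases 2 OH-); [OH-] = 0.36 M.
pOH = -log(0.36) = 0.44
pH = 14.00 - 0.44 = 13.56

pH = 13.56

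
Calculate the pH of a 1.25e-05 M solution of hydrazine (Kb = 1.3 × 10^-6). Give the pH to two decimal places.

pH = 8.54

N2H4 + H2O ⇌ N2H5+ + OH-
Let x = [OH-] at equilibrium. Kb = x²/(1.25e-05 − x).
Here C₀/Kb ≈ 9.62, so the small-x approximation fails. Use the quadratic:
x = (−Kb + √(Kb² + 4·Kb·C₀))/2 = 3.43 × 10^-6 M
pOH = 5.46, so pH = 14.00 − pOH = 8.54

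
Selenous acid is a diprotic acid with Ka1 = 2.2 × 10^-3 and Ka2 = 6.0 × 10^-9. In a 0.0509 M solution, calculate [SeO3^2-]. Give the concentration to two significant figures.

6.0 × 10^-9 M

First ionization gives [H+] ≈ [HSeO3-] = 9.54 × 10^-3 M.
Second step: Ka2 = [H+][SeO3^2-]/[HSeO3-] ≈ [SeO3^2-] (since [H+] ≈ [HSeO3-]).
So [SeO3^2-] ≈ Ka2.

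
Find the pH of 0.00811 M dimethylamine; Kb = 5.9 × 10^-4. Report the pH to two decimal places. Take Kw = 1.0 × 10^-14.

(CH3)2NH + H2O ⇌ (CH3)2NH2+ + OH-
Kb = [OH-]²/(0.00811 − [OH-]) = 5.9 × 10^-4
Here C₀/Kb ≈ 13.7, so the small-[OH-] approximation fails. Use the quadratic:
[OH-] = [−0.00059 + √(0.00059² + 1.91e-05)]/2 = 1.91 × 10^-3 M
pOH = 2.72, so pH = 14.00 − pOH = 11.28

pH = 11.28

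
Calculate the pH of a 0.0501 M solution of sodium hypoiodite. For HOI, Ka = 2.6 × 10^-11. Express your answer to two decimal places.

OI- is the conjugate base of the weak acid HOI.
Kb = Kw/Ka = 1.0×10^-14 / 2.6 × 10^-11 = 3.85 × 10^-4
From the ICE table, Kb = [OH-]²/(0.0501 − [OH-]) = 3.85 × 10^-4.
The 5% rule fails; solving [OH-]² + Kb·[OH-] − Kb·C₀ = 0 exactly:
[OH-] = (−Kb + √(Kb² + 4·Kb·C₀))/2 = 4.20 × 10^-3 M
pOH = 2.38, so pH = 14.00 − pOH = 11.62

pH = 11.62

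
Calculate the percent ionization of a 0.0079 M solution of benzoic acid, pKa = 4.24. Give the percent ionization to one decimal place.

8.2%

C6H5COOH ⇌ C6H5COO- + H+; let x = [H+] at equilibrium.
Ka = 10^(−4.24) = 5.75 × 10^-5
Ka = x²/(C₀ − x); solving the quadratic gives x = 6.46 × 10^-4 M.
% ionization = x/C₀ × 100% = 6.46 × 10^-4/0.0079 × 100% = 8.2%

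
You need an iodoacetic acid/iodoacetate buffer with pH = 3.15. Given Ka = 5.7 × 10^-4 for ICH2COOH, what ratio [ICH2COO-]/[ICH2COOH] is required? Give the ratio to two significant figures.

pKa = -log(5.7 × 10^-4) = 3.244
pH = pKa + log(r) ⇒ log(r) = 3.15 − 3.244 = -0.094
r = [ICH2COO-]/[ICH2COOH] = 10^(-0.094) = 0.805

ratio = 0.81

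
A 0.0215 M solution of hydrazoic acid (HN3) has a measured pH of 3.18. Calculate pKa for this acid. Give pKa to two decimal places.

pKa = 4.68

[H+] = 10^(-3.18) = 6.61 × 10^-4 M
At equilibrium [HA] = 0.0215 − 6.61 × 10^-4 = 2.08 × 10^-2 M
Ka = [H+][A-]/[HA] = (6.61 × 10^-4)² / 2.08 × 10^-2 = 2.10 × 10^-5
pKa = -log(2.10 × 10^-5) = 4.68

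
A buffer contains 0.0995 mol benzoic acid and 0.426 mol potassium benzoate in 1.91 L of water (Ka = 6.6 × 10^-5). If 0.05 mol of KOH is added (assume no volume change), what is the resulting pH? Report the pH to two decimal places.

OH- converts C6H5COOH to C6H5COO-: C6H5COOH → 0.0495 mol, C6H5COO- → 0.476 mol.
pKa = −log(6.6 × 10^-5) = 4.180
pH = pKa + log([A⁻]/[HA]) = 4.180 + log(0.476/0.0495) = 4.180 +0.983

pH = 5.16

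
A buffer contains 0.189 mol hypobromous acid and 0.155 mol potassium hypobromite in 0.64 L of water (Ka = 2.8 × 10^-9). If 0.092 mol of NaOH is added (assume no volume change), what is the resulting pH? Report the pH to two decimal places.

pH = 8.96

After neutralization: n(HOBr) = 0.097 mol, n(OBr-) = 0.247 mol.
pKa = −log(2.8 × 10^-9) = 8.553
pH = pKa + log(n_OBr-/n_HOBr) = 8.553 + log(0.247/0.097) = 8.553 + (+0.406)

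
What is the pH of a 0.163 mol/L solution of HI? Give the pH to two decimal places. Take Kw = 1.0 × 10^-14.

HI is a strong acid and dissociates completely, so [H+] = 0.163 M.
pH = -log(0.163) = 0.79

pH = 0.79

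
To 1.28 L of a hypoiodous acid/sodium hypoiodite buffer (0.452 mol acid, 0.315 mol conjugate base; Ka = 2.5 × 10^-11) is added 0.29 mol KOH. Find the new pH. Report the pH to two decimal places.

OH- converts HOI to OI-: HOI → 0.162 mol, OI- → 0.605 mol.
pKa = −log(2.5 × 10^-11) = 10.602
pH = pKa + log([A⁻]/[HA]) = 10.602 + log(0.605/0.162) = 10.602 +0.572

pH = 11.17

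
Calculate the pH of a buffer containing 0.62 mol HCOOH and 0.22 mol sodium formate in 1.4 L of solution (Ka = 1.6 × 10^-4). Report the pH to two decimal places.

pH = 3.35

pKa = −log(1.6 × 10^-4) = 3.796
Using pH = pKa + log([base]/[acid]) with [base]/[acid] = 0.22/0.62:
pH = 3.796 + (-0.450) = 3.35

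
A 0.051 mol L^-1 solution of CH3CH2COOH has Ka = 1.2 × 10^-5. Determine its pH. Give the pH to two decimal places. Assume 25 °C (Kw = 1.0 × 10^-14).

CH3CH2COOH ⇌ CH3CH2COO- + H+
Ka = [H+]²/(0.051 − [H+]) = 1.2 × 10^-5
Since Ka ≪ C₀, [H+] ≈ √(Ka·C₀) = 7.82 × 10^-4 M.
pH = −log(7.82 × 10^-4) = 3.11

pH = 3.11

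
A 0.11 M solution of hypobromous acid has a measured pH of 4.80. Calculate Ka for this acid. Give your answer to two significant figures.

[H+] = 10^(-4.80) = 1.58 × 10^-5 M
At equilibrium [HA] = 0.11 − 1.58 × 10^-5 = 1.10 × 10^-1 M
Ka = [H+][A-]/[HA] = (1.58 × 10^-5)² / 1.10 × 10^-1 = 2.3 × 10^-9

Ka = 2.3 × 10^-9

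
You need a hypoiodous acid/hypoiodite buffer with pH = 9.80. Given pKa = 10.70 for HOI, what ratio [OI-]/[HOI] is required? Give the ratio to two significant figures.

pH = pKa + log(r) ⇒ log(r) = 9.80 − 10.70 = -0.90
r = [OI-]/[HOI] = 10^(-0.90) = 0.126

ratio = 0.13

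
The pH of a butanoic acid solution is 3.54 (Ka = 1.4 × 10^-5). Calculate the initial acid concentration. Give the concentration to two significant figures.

[H+] = 10^(-3.54) = 2.88 × 10^-4 M = x
Ka = x²/(C₀ − x) ⇒ C₀ = x + x²/Ka
C₀ = 2.88 × 10^-4 + (2.88 × 10^-4)²/(1.4 × 10^-5) = 6.21 × 10^-3 M

C₀ = 6.2 × 10^-3 M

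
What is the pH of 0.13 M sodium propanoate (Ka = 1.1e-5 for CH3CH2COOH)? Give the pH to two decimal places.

CH3CH2COO- is the conjugate base of the weak acid CH3CH2COOH.
Kb = Kw/Ka = 1.0×10^-14 / 1.1 × 10^-5 = 9.09 × 10^-10
From the ICE table, Kb = x²/(0.13 − x) = 9.09 × 10^-10.
Since Kb ≪ C₀, x ≈ √(Kb·C₀) = 1.09 × 10^-5 M.
(x/C₀ = 0.0084% < 5%, so the approximation holds.)
pOH = −log(1.09 × 10^-5) = 4.96; pH = 14.00 − 4.96 = 9.04

pH = 9.04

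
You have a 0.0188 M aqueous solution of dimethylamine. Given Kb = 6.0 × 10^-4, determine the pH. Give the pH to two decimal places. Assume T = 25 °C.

(CH3)2NH + H2O ⇌ (CH3)2NH2+ + OH-
Let x = [OH-] at equilibrium. Kb = x²/(0.0188 − x).
Here C₀/Kb ≈ 31.3, so the small-x approximation fails. Use the quadratic:
x = (−Kb + √(Kb² + 4·Kb·C₀))/2 = 3.07 × 10^-3 M
pOH = −log(3.07 × 10^-3) = 2.51; pH = 14.00 − 2.51 = 11.49

pH = 11.49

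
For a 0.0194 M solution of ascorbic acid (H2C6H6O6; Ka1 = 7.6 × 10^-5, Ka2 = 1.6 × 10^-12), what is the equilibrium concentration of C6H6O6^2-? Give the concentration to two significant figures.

1.6 × 10^-12 M

First ionization gives [H+] ≈ [HC6H6O6-] = 1.18 × 10^-3 M.
Second step: Ka2 = [H+][C6H6O6^2-]/[HC6H6O6-] ≈ [C6H6O6^2-] (since [H+] ≈ [HC6H6O6-]).
So [C6H6O6^2-] ≈ Ka2.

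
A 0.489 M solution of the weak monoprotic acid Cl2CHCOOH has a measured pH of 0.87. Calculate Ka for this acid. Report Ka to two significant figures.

[H+] = 10^(-0.87) = 1.35 × 10^-1 M
At equilibrium [HA] = 0.489 − 1.35 × 10^-1 = 3.54 × 10^-1 M
Ka = [H+][A-]/[HA] = (1.35 × 10^-1)² / 3.54 × 10^-1 = 5.1 × 10^-2

Ka = 5.1 × 10^-2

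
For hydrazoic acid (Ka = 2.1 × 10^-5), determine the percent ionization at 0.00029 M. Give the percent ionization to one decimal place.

HN3 ⇌ N3- + H+; let x = [H+] at equilibrium.
Ka = x²/(C₀ − x); solving the quadratic gives x = 6.82 × 10^-5 M.
Fraction ionized = 6.82 × 10^-5 / 0.00029 = 0.2352 → 23.5%

23.5%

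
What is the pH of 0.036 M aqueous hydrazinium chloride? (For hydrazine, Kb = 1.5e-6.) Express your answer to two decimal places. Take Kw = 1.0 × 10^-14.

N2H5+ is the conjugate acid of the weak base N2H4.
Ka = Kw/Kb = 1.0×10^-14 / 1.5 × 10^-6 = 6.67 × 10^-9
Ka = [H+]²/(0.036 − [H+]) = 6.67 × 10^-9
Since Ka ≪ C₀, [H+] ≈ √(Ka·C₀) = 1.55 × 10^-5 M.
pH = −log[H+] = −log(1.55 × 10^-5) = 4.81

pH = 4.81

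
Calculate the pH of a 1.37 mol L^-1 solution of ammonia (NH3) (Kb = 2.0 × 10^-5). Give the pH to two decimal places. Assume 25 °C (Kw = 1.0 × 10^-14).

pH = 11.72

NH3 + H2O ⇌ NH4+ + OH-
From the ICE table, Kb = x²/(1.37 − x) = 2.0 × 10^-5.
Assume x ≪ 1.37: x ≈ √(2.0 × 10^-5 × 1.37) = 5.23 × 10^-3 M
Check: 0.38% ionized — well under 5%, approximation valid.
pOH = 2.28, so pH = 14.00 − pOH = 11.72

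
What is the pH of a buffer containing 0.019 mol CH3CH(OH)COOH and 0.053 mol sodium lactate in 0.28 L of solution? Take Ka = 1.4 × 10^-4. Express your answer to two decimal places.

pKa = −log(1.4 × 10^-4) = 3.854
Using pH = pKa + log([base]/[acid]) with [base]/[acid] = 0.053/0.019:
pH = 3.854 + (+0.446) = 4.30

pH = 4.30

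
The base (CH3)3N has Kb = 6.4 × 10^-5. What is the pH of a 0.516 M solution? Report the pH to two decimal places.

(CH3)3N + H2O ⇌ (CH3)3NH+ + OH-
Let x = [OH-] at equilibrium. Kb = x²/(0.516 − x).
Neglecting x in the denominator: x = √(6.4 × 10^-5 × 0.516) = 5.75 × 10^-3 M
Check: 1.1% ionized — well under 5%, approximation valid.
pOH = −log(5.75 × 10^-3) = 2.24; pH = 14.00 − 2.24 = 11.76

pH = 11.76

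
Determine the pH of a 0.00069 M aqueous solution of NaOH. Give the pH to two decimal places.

pH = 10.84

NaOH is a strong base; [OH-] = 0.00069 M.
pOH = -log(0.00069) = 3.16
pH = 14.00 - 3.16 = 10.84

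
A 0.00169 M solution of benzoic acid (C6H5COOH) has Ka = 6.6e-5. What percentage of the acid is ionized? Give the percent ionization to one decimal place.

17.9%

C6H5COOH ⇌ C6H5COO- + H+; let x = [H+] at equilibrium.
Ka = x²/(C₀ − x); solving the quadratic gives x = 3.03 × 10^-4 M.
% ionization = x/C₀ × 100% = 3.03 × 10^-4/0.00169 × 100% = 17.9%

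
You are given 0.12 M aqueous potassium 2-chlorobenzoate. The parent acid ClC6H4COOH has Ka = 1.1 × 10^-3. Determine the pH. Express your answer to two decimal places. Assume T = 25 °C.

pH = 8.02

ClC6H4COO- is the conjugate base of the weak acid ClC6H4COOH.
Kb = Kw/Ka = 1.0×10^-14 / 1.1 × 10^-3 = 9.09 × 10^-12
From the ICE table, Kb = [OH-]²/(0.12 − [OH-]) = 9.09 × 10^-12.
Neglecting [OH-] in the denominator: [OH-] = √(9.09 × 10^-12 × 0.12) = 1.04 × 10^-6 M
([OH-]/C₀ = 0.00087% < 5%, so the approximation holds.)
pOH = −log(1.04 × 10^-6) = 5.98; pH = 14.00 − 5.98 = 8.02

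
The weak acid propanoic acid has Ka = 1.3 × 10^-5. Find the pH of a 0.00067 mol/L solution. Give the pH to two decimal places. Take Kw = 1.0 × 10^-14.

pH = 4.06

CH3CH2COOH ⇌ CH3CH2COO- + H+
Ka = [H+]²/(0.00067 − [H+]) = 1.3 × 10^-5
[H+] is not negligible relative to C₀; solve [H+]² + 1.3e-05·[H+] − 8.71e-09 = 0.
[H+] = [−1.3e-05 + √(1.3e-05² + 3.48e-08)]/2 = 8.71 × 10^-5 M
pH = −log[H+] = −log(8.71 × 10^-5) = 4.06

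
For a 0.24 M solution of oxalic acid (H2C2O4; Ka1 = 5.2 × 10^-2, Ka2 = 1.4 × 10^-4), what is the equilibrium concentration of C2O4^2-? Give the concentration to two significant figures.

1.4 × 10^-4 M

First ionization gives [H+] ≈ [HC2O4-] = 8.87 × 10^-2 M.
Second step: Ka2 = [H+][C2O4^2-]/[HC2O4-] ≈ [C2O4^2-] (since [H+] ≈ [HC2O4-]).
So [C2O4^2-] ≈ Ka2.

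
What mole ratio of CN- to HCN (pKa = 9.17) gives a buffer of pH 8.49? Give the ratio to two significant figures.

ratio = 0.21

pH = pKa + log(r) ⇒ log(r) = 8.49 − 9.17 = -0.68
r = [CN-]/[HCN] = 10^(-0.68) = 0.209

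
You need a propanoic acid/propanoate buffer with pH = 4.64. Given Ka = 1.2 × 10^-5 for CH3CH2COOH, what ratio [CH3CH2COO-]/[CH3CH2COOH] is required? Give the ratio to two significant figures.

ratio = 0.52

pKa = -log(1.2 × 10^-5) = 4.921
pH = pKa + log(r) ⇒ log(r) = 4.64 − 4.921 = -0.281
r = [CH3CH2COO-]/[CH3CH2COOH] = 10^(-0.281) = 0.524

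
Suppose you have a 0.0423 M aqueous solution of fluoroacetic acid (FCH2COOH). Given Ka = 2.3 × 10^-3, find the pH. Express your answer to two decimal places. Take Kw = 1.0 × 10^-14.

pH = 2.06

FCH2COOH ⇌ FCH2COO- + H+
From the ICE table, Ka = x²/(0.0423 − x) = 2.3 × 10^-3.
Here C₀/Ka ≈ 18.4, so the small-x approximation fails. Use the quadratic:
x = [−0.0023 + √(0.0023² + 0.000389)]/2 = 8.78 × 10^-3 M
pH = −log[H+] = −log(8.78 × 10^-3) = 2.06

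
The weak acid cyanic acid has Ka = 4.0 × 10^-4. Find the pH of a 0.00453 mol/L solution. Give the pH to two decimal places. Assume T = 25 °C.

HOCN ⇌ OCN- + H+
Ka = [H+]²/(0.00453 − [H+]) = 4.0 × 10^-4
The 5% rule fails; solving [H+]² + Ka·[H+] − Ka·C₀ = 0 exactly:
[H+] = [−0.0004 + √(0.0004² + 7.25e-06)]/2 = 1.16 × 10^-3 M
pH = −log(1.16 × 10^-3) = 2.94

pH = 2.94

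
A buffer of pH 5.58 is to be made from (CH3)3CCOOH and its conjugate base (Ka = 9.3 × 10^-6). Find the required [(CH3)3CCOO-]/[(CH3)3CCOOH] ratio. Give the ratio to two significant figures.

ratio = 3.5

pKa = -log(9.3 × 10^-6) = 5.032
pH = pKa + log(r) ⇒ log(r) = 5.58 − 5.032 = +0.548
r = [(CH3)3CCOO-]/[(CH3)3CCOOH] = 10^(+0.548) = 3.53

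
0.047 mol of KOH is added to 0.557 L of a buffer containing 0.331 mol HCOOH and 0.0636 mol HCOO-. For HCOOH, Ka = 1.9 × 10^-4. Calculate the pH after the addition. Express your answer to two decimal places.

After neutralization: n(HCOOH) = 0.284 mol, n(HCOO-) = 0.111 mol.
pKa = −log(1.9 × 10^-4) = 3.721
pH = pKa + log(n_HCOO-/n_HCOOH) = 3.721 + log(0.111/0.284) = 3.721 + (-0.408)

pH = 3.31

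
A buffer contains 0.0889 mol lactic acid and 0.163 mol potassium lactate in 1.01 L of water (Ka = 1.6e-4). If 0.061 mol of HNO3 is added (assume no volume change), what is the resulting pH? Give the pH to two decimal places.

Added H+ converts CH3CH(OH)COO- to CH3CH(OH)COOH: CH3CH(OH)COOH → 0.15 mol, CH3CH(OH)COO- → 0.102 mol.
pKa = −log(1.6 × 10^-4) = 3.796
pH = pKa + log(n_CH3CH(OH)COO-/n_CH3CH(OH)COOH) = 3.796 + log(0.102/0.15) = 3.796 + (-0.167)

pH = 3.63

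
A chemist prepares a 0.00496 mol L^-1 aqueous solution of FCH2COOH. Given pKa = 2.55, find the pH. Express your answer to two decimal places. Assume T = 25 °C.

FCH2COOH ⇌ FCH2COO- + H+
Ka = 10^(−2.55) = 2.82 × 10^-3
From the ICE table, Ka = x²/(0.00496 − x) = 2.82 × 10^-3.
x is not negligible relative to C₀; solve x² + 0.00282·x − 1.4e-05 = 0.
x = (−Ka + √(Ka² + 4·Ka·C₀))/2 = 2.59 × 10^-3 M
pH = −log(2.59 × 10^-3) = 2.59

pH = 2.59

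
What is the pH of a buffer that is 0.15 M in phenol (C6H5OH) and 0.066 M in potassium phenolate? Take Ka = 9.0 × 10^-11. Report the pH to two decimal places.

pKa = −log(9.0 × 10^-11) = 10.046
pH = pKa + log([A⁻]/[HA]) = 10.046 + log(0.066/0.15)
pH = 10.046 + (-0.357) = 9.69

pH = 9.69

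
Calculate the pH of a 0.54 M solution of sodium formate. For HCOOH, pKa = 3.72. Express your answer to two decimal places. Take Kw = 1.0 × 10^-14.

pH = 8.73

HCOO- is the conjugate base of the weak acid HCOOH.
Ka = 10^(−3.72) = 1.91 × 10^-4
Kb = Kw/Ka = 1.0×10^-14 / 1.91 × 10^-4 = 5.24 × 10^-11
Kb = [OH-]²/(0.54 − [OH-]) = 5.24 × 10^-11
Assume [OH-] ≪ 0.54: [OH-] ≈ √(5.24 × 10^-11 × 0.54) = 5.32 × 10^-6 M
Check: 0.00099% ionized — well under 5%, approximation valid.
pOH = −log(5.32 × 10^-6) = 5.27; pH = 14.00 − 5.27 = 8.73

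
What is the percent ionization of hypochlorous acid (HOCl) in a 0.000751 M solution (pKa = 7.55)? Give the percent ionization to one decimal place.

HOCl ⇌ OCl- + H+; let x = [H+] at equilibrium.
Ka = 10^(−7.55) = 2.82 × 10^-8
x ≈ √(Ka·C₀) = √(2.82 × 10^-8 × 0.000751) = 4.60 × 10^-6 M
% ionization = x/C₀ × 100% = 4.60 × 10^-6/0.000751 × 100% = 0.6%

0.6%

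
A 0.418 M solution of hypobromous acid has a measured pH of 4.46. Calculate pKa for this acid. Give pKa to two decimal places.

[H+] = 10^(-4.46) = 3.47 × 10^-5 M
At equilibrium [HA] = 0.418 − 3.47 × 10^-5 = 4.18 × 10^-1 M
Ka = [H+][A-]/[HA] = (3.47 × 10^-5)² / 4.18 × 10^-1 = 2.88 × 10^-9
pKa = -log(2.88 × 10^-9) = 8.54

pKa = 8.54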